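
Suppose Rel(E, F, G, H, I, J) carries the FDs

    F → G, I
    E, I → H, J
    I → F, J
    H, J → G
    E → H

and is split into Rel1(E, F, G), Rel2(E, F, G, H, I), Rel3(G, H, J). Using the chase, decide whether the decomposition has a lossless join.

Chase test. Columns are E, F, G, H, I, J; row i has aⱼ where attribute j ∈ Reli, else bᵢⱼ.
Initial tableau (one row per fragment):
  row 1: a1 a2 a3 b14 b15 b16
  row 2: a1 a2 a3 a4 a5 b26
  row 3: b31 b32 a3 a4 b35 a6
Rows 1 and 2 agree on F; apply F→G, I and equate their G, I entries.
Rows 1 and 2 agree on E, I; apply E, I→H, J and equate their H, J entries.
No row becomes fully distinguished — the join is lossy.

No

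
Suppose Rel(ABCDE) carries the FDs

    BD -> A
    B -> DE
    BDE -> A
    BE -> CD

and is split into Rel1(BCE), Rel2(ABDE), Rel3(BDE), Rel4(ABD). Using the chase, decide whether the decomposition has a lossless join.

Chase test. Columns are ABCDE; row i has aⱼ where attribute j ∈ Reli, else bᵢⱼ.
Initial tableau (one row per fragment):
  row 1: b11 a2 a3 b14 a5
  row 2: a1 a2 b23 a4 a5
  row 3: b31 a2 b33 a4 a5
  row 4: a1 a2 b43 a4 b45
Rows 2 and 3 agree on BD; apply BD→A and equate their A entries.
Rows 1 and 2 agree on B; apply B→DE and equate their DE entries.
Rows 1 and 4 agree on B; apply B→DE and equate their DE entries.
Rows 1 and 2 agree on BDE; apply BDE→A and equate their A entries.
Rows 1 and 2 agree on BE; apply BE→CD and equate their CD entries.
Rows 1 and 3 agree on BE; apply BE→CD and equate their CD entries.
Rows 1 and 4 agree on BE; apply BE→CD and equate their CD entries.
Row 1 is now all distinguished symbols — the join is lossless.

Yes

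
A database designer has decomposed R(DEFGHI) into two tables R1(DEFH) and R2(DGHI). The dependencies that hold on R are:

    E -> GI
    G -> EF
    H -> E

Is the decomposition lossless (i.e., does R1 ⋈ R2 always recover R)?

Yes

Common attributes: R1 ∩ R2 = {DH}.
Closure of {DH}: H → E applies, adding E; E → GI applies, adding GI; G → EF applies, adding F. So (DH)⁺ = {DEFGHI}.
This closure contains every attribute of R1, so R1 ∩ R2 → R1. The join is lossless.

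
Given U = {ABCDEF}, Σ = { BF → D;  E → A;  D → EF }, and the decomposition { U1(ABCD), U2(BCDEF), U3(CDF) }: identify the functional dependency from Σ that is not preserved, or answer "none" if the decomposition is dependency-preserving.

E → A

Check E → A: no single fragment contains all of {AE}, and the restricted closure of {E} across the fragments never reaches {A}.
BF → D is preserved.
D → EF is preserved.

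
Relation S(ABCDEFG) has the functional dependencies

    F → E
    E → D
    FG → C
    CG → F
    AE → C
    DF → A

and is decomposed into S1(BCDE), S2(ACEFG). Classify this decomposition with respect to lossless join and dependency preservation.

Lossless test: (CE)⁺ = {CDE}, which is a superkey of neither fragment — lossy.
Dependency preservation: DF → A is not contained in any single fragment, but the restricted closure of its left-hand side across the fragments still reaches the right-hand side; the remaining FDs each lie inside some fragment. All dependencies are preserved.

lossy but dependency-preserving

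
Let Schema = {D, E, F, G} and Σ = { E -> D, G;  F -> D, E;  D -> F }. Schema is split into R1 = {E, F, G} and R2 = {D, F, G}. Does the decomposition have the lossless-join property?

Common attributes: R1 ∩ R2 = {F, G}.
Closure of {F, G}: F → D, E applies, adding D, E. So (F, G)⁺ = {D, E, F, G}.
This closure contains every attribute of R1, so R1 ∩ R2 → R1. The join is lossless.

Yes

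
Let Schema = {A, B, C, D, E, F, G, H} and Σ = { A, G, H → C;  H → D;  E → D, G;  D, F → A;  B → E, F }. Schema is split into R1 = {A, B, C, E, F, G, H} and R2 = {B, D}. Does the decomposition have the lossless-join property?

Common attributes: R1 ∩ R2 = {B}.
Closure of {B}: B → E, F applies, adding E, F; E → D, G applies, adding D, G; D, F → A applies, adding A. So (B)⁺ = {A, B, D, E, F, G}.
This closure contains every attribute of R2, so R1 ∩ R2 → R2. The join is lossless.

Yes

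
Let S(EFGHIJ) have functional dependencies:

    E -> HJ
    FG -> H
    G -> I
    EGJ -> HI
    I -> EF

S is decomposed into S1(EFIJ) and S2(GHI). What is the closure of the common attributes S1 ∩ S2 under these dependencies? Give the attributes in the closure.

S1 ∩ S2 = {I}.
I → EF applies, adding EF
E → HJ applies, adding HJ
Closure: {EFHIJ}.

EFHIJ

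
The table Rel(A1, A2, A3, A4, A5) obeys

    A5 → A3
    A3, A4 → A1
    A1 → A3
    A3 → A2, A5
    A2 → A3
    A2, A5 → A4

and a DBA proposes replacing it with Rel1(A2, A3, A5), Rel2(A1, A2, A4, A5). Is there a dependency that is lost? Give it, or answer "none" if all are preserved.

none

A5 → A3 lies within Rel1.
A3, A4 → A1: restricted closure across fragments reaches A1.
A1 → A3: restricted closure across fragments reaches A3.
A3 → A2, A5 lies within Rel1.
A2 → A3 lies within Rel1.
A2, A5 → A4 lies within Rel2.
Every dependency is enforceable on the fragments, so the decomposition is dependency-preserving.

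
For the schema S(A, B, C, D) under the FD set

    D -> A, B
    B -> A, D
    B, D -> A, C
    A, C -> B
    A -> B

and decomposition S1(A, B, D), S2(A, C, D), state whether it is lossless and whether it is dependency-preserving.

lossless and dependency-preserving

Lossless test: (A, D)⁺ = {A, B, C, D}, which contains all of one fragment — lossless.
Dependency preservation: B, D → A, C; A, C → B are not contained in any single fragment, but the restricted closure of each left-hand side across the fragments still reaches the right-hand side; the remaining FDs each lie inside some fragment. All dependencies are preserved.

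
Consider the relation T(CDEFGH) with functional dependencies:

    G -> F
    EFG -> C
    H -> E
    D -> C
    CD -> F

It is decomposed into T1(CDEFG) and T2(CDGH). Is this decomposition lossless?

Common attributes: T1 ∩ T2 = {CDG}.
Closure of {CDG}: G → F applies, adding F. So (CDG)⁺ = {CDFG}.
The closure contains neither all of T1 = {CDEFG} nor all of T2 = {CDGH}, so the common attributes are not a superkey of either fragment. The join is lossy.

No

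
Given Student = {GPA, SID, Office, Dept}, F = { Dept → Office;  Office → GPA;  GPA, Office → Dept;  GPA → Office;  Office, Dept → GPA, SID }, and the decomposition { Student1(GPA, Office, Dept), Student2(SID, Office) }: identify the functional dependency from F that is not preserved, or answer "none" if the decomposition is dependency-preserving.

none

Dept → Office lies within Student1.
Office → GPA lies within Student1.
GPA, Office → Dept lies within Student1.
GPA → Office lies within Student1.
Office, Dept → GPA, SID: restricted closure across fragments reaches GPA, SID.
Every dependency is enforceable on the fragments, so the decomposition is dependency-preserving.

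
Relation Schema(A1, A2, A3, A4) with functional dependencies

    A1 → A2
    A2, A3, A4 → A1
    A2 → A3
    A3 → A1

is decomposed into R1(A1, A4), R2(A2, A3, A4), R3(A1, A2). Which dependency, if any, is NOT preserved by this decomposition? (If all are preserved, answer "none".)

none

A1 → A2 lies within R3.
A2, A3, A4 → A1: restricted closure across fragments reaches A1.
A2 → A3 lies within R2.
A3 → A1: restricted closure across fragments reaches A1.
Every dependency is enforceable on the fragments, so the decomposition is dependency-preserving.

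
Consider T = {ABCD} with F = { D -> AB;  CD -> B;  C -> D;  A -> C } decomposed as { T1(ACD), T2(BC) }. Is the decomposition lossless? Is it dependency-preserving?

Lossless test: (C)⁺ = {ABCD}, which contains all of one fragment — lossless.
Dependency preservation: D → AB; CD → B are not contained in any single fragment, but the restricted closure of each left-hand side across the fragments still reaches the right-hand side; the remaining FDs each lie inside some fragment. All dependencies are preserved.

lossless and dependency-preserving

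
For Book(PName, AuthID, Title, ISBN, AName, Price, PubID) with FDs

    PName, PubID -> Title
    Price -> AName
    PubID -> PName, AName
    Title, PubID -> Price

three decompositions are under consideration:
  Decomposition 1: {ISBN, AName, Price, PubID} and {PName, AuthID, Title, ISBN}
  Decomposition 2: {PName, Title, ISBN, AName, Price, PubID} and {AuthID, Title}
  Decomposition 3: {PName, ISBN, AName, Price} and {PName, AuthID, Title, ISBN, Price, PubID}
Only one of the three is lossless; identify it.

Decomposition 3

Decomposition 1: common = {ISBN}, closure = {ISBN} → lossy.
Decomposition 2: common = {Title}, closure = {Title} → lossy.
Decomposition 3: common = {PName, ISBN, Price}, closure = {PName, ISBN, AName, Price} → lossless.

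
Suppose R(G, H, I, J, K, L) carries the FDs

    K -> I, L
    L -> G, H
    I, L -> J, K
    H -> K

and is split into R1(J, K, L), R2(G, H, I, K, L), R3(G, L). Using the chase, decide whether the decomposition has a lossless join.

Chase test. Columns are G, H, I, J, K, L; row i has aⱼ where attribute j ∈ Ri, else bᵢⱼ.
Initial tableau (one row per fragment):
  row 1: b11 b12 b13 a4 a5 a6
  row 2: a1 a2 a3 b24 a5 a6
  row 3: a1 b32 b33 b34 b35 a6
Rows 1 and 2 agree on K; apply K→I, L and equate their I, L entries.
Rows 1 and 2 agree on L; apply L→G, H and equate their G, H entries.
Rows 1 and 3 agree on L; apply L→G, H and equate their G, H entries.
Rows 1 and 2 agree on I, L; apply I, L→J, K and equate their J, K entries.
Rows 1 and 3 agree on H; apply H→K and equate their K entries.
Rows 1 and 3 agree on K; apply K→I, L and equate their I, L entries.
Rows 1 and 3 agree on I, L; apply I, L→J, K and equate their J, K entries.
Row 1 is now all distinguished symbols — the join is lossless.

Yes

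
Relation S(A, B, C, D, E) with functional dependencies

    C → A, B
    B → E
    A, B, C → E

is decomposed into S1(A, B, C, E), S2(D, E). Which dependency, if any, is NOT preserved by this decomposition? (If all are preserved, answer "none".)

C → A, B lies within S1.
B → E lies within S1.
A, B, C → E lies within S1.
Every dependency is enforceable on the fragments, so the decomposition is dependency-preserving.

none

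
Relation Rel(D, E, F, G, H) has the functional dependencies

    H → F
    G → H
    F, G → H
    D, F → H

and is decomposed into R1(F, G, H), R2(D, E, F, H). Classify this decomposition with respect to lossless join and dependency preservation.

Lossless test: (F, H)⁺ = {F, H}, which is a superkey of neither fragment — lossy.
Dependency preservation: every FD's attributes lie within a single fragment, so each can be enforced locally — preserved.

lossy but dependency-preserving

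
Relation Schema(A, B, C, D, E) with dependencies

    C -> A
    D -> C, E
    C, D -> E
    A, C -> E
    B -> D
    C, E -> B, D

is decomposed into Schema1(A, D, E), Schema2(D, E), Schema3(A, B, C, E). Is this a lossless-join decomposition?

No

Chase test. Columns are A, B, C, D, E; row i has aⱼ where attribute j ∈ Schemai, else bᵢⱼ.
Initial tableau (one row per fragment):
  row 1: a1 b12 b13 a4 a5
  row 2: b21 b22 b23 a4 a5
  row 3: a1 a2 a3 b34 a5
Rows 1 and 2 agree on D; apply D→C, E and equate their C, E entries.
Rows 1 and 2 agree on C, E; apply C, E→B, D and equate their B, D entries.
Rows 1 and 2 agree on C; apply C→A and equate their A entries.
No row becomes fully distinguished — the join is lossy.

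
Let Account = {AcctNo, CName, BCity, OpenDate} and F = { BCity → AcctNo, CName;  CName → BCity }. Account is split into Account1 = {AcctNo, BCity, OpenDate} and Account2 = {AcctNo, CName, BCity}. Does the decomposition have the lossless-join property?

Yes

Common attributes: Account1 ∩ Account2 = {AcctNo, BCity}.
Closure of {AcctNo, BCity}: BCity → AcctNo, CName applies, adding CName. So (AcctNo, BCity)⁺ = {AcctNo, CName, BCity}.
This closure contains every attribute of Account2, so Account1 ∩ Account2 → Account2. The join is lossless.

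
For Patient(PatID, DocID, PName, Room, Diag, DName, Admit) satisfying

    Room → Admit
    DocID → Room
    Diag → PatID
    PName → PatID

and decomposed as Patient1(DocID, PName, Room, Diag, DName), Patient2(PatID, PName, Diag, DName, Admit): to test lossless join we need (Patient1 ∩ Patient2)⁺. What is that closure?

Patient1 ∩ Patient2 = {PName, Diag, DName}.
Diag → PatID applies, adding PatID
Closure: {PatID, PName, Diag, DName}.

PatID, PName, Diag, DName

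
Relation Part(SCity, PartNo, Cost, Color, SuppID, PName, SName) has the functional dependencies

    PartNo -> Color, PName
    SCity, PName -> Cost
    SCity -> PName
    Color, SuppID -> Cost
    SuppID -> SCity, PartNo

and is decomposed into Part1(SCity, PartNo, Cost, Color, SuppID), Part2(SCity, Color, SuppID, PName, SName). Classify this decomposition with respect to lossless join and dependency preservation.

lossless but not dependency-preserving

Lossless test: (SCity, Color, SuppID)⁺ = {SCity, PartNo, Cost, Color, SuppID, PName}, which contains all of one fragment — lossless.
Dependency preservation: the restricted closure of {PartNo} across the fragments never reaches {Color, PName}, so PartNo → Color, PName cannot be enforced without a join — not preserved.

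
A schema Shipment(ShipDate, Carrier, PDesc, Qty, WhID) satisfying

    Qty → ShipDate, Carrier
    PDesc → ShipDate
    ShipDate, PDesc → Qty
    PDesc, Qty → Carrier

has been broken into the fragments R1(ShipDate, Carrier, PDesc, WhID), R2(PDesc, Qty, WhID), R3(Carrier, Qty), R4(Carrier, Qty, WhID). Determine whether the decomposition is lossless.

Chase test. Columns are ShipDate, Carrier, PDesc, Qty, WhID; row i has aⱼ where attribute j ∈ Ri, else bᵢⱼ.
Initial tableau (one row per fragment):
  row 1: a1 a2 a3 b14 a5
  row 2: b21 b22 a3 a4 a5
  row 3: b31 a2 b33 a4 b35
  row 4: b41 a2 b43 a4 a5
Rows 2 and 3 agree on Qty; apply Qty→ShipDate, Carrier and equate their ShipDate, Carrier entries.
Rows 2 and 4 agree on Qty; apply Qty→ShipDate, Carrier and equate their ShipDate, Carrier entries.
Rows 1 and 2 agree on PDesc; apply PDesc→ShipDate and equate their ShipDate entries.
Rows 1 and 2 agree on ShipDate, PDesc; apply ShipDate, PDesc→Qty and equate their Qty entries.
Row 1 is now all distinguished symbols — the join is lossless.

Yes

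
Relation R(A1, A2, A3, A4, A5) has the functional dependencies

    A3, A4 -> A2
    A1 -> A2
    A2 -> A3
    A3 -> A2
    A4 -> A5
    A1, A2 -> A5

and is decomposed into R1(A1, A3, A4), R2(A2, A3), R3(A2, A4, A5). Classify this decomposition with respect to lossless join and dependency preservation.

Lossless test (chase): Rows 2 and 3 agree on A2; apply A2→A3 and equate their A3 entries. Rows 1 and 2 agree on A3; apply A3→A2 and equate their A2 entries. Rows 1 and 3 agree on A4; apply A4→A5 and equate their A5 entries. Row 1 is now all distinguished symbols — the join is lossless.
Dependency preservation: the restricted closure of {A1, A2} across the fragments never reaches {A5}, so A1, A2 → A5 cannot be enforced without a join — not preserved.

lossless but not dependency-preserving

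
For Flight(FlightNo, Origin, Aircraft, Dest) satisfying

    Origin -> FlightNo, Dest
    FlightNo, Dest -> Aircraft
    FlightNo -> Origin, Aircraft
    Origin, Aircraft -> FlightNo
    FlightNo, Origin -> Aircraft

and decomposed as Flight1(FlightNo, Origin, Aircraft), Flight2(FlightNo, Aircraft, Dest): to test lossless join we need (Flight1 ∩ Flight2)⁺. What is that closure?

FlightNo, Origin, Aircraft, Dest

Flight1 ∩ Flight2 = {FlightNo, Aircraft}.
FlightNo → Origin, Aircraft applies, adding Origin
Origin → FlightNo, Dest applies, adding Dest
Closure: {FlightNo, Origin, Aircraft, Dest}.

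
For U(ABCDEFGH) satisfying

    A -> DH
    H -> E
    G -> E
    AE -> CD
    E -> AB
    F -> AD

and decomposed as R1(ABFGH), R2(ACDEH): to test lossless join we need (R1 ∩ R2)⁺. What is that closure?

ABCDEH

R1 ∩ R2 = {AH}.
A → DH applies, adding D
H → E applies, adding E
AE → CD applies, adding C
E → AB applies, adding B
Closure: {ABCDEH}.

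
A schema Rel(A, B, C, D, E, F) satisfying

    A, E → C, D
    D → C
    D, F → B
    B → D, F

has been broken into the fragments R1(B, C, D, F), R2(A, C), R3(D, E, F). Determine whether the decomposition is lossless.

Chase test. Columns are A, B, C, D, E, F; row i has aⱼ where attribute j ∈ Ri, else bᵢⱼ.
Initial tableau (one row per fragment):
  row 1: b11 a2 a3 a4 b15 a6
  row 2: a1 b22 a3 b24 b25 b26
  row 3: b31 b32 b33 a4 a5 a6
Rows 1 and 3 agree on D; apply D→C and equate their C entries.
Rows 1 and 3 agree on D, F; apply D, F→B and equate their B entries.
No row becomes fully distinguished — the join is lossy.

No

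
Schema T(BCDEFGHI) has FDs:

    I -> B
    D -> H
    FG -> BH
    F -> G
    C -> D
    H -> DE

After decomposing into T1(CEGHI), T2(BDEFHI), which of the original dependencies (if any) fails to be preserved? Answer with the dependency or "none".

Check F → G: no single fragment contains all of {FG}, and the restricted closure of {F} across the fragments never reaches {G}.
I → B is preserved.
D → H is preserved.
FG → BH is preserved.
C → D is preserved.
H → DE is preserved.

F -> G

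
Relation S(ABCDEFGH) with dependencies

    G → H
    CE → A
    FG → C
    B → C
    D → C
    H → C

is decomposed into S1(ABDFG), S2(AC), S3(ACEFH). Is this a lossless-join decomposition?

Chase test. Columns are ABCDEFGH; row i has aⱼ where attribute j ∈ Si, else bᵢⱼ.
Initial tableau (one row per fragment):
  row 1: a1 a2 b13 a4 b15 a6 a7 b18
  row 2: a1 b22 a3 b24 b25 b26 b27 b28
  row 3: a1 b32 a3 b34 a5 a6 b37 a8
No row becomes fully distinguished — the join is lossy.

No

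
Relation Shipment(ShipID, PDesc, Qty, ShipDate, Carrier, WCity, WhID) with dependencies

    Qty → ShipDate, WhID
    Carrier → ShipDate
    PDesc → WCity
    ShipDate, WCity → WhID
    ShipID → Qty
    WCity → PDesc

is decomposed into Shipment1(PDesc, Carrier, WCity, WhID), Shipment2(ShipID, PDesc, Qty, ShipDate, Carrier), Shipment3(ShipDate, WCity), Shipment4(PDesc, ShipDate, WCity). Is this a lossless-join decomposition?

Chase test. Columns are ShipID, PDesc, Qty, ShipDate, Carrier, WCity, WhID; row i has aⱼ where attribute j ∈ Shipmenti, else bᵢⱼ.
Initial tableau (one row per fragment):
  row 1: b11 a2 b13 b14 a5 a6 a7
  row 2: a1 a2 a3 a4 a5 b26 b27
  row 3: b31 b32 b33 a4 b35 a6 b37
  row 4: b41 a2 b43 a4 b45 a6 b47
Rows 1 and 2 agree on Carrier; apply Carrier→ShipDate and equate their ShipDate entries.
Rows 1 and 2 agree on PDesc; apply PDesc→WCity and equate their WCity entries.
Rows 1 and 2 agree on ShipDate, WCity; apply ShipDate, WCity→WhID and equate their WhID entries.
Rows 1 and 3 agree on ShipDate, WCity; apply ShipDate, WCity→WhID and equate their WhID entries.
Rows 1 and 4 agree on ShipDate, WCity; apply ShipDate, WCity→WhID and equate their WhID entries.
Rows 1 and 3 agree on WCity; apply WCity→PDesc and equate their PDesc entries.
Row 2 is now all distinguished symbols — the join is lossless.

Yes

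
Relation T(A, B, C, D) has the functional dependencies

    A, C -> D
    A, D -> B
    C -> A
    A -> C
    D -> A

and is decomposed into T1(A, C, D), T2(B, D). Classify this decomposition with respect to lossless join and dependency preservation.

lossless and dependency-preserving

Lossless test: (D)⁺ = {A, B, C, D}, which contains all of one fragment — lossless.
Dependency preservation: A, D → B is not contained in any single fragment, but the restricted closure of its left-hand side across the fragments still reaches the right-hand side; the remaining FDs each lie inside some fragment. All dependencies are preserved.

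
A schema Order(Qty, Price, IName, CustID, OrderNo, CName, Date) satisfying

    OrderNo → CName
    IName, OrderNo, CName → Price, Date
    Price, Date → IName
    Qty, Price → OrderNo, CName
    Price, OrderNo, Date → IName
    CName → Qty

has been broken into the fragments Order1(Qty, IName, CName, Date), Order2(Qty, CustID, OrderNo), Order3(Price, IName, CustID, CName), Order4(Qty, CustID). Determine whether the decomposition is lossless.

Chase test. Columns are Qty, Price, IName, CustID, OrderNo, CName, Date; row i has aⱼ where attribute j ∈ Orderi, else bᵢⱼ.
Initial tableau (one row per fragment):
  row 1: a1 b12 a3 b14 b15 a6 a7
  row 2: a1 b22 b23 a4 a5 b26 b27
  row 3: b31 a2 a3 a4 b35 a6 b37
  row 4: a1 b42 b43 a4 b45 b46 b47
Rows 1 and 3 agree on CName; apply CName→Qty and equate their Qty entries.
No row becomes fully distinguished — the join is lossy.

No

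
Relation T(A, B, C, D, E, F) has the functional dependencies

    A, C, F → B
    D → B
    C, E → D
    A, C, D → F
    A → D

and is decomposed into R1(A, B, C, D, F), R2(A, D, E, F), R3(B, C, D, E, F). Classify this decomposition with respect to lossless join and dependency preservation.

lossy but dependency-preserving

Lossless test (chase): Rows 1 and 2 agree on D; apply D→B and equate their B entries. No row becomes fully distinguished — the join is lossy.
Dependency preservation: every FD's attributes lie within a single fragment, so each can be enforced locally — preserved.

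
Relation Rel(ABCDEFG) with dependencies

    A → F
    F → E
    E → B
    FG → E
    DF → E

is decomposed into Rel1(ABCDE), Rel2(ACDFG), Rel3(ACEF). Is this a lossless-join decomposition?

Yes

Chase test. Columns are ABCDEFG; row i has aⱼ where attribute j ∈ Reli, else bᵢⱼ.
Initial tableau (one row per fragment):
  row 1: a1 a2 a3 a4 a5 b16 b17
  row 2: a1 b22 a3 a4 b25 a6 a7
  row 3: a1 b32 a3 b34 a5 a6 b37
Rows 1 and 2 agree on A; apply A→F and equate their F entries.
Rows 1 and 2 agree on F; apply F→E and equate their E entries.
Rows 1 and 2 agree on E; apply E→B and equate their B entries.
Rows 1 and 3 agree on E; apply E→B and equate their B entries.
Row 2 is now all distinguished symbols — the join is lossless.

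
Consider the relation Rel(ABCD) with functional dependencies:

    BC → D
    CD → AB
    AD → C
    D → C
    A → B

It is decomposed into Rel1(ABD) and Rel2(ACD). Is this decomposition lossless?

Yes

Common attributes: Rel1 ∩ Rel2 = {AD}.
Closure of {AD}: AD → C applies, adding C; A → B applies, adding B. So (AD)⁺ = {ABCD}.
This closure contains every attribute of Rel1, so Rel1 ∩ Rel2 → Rel1. The join is lossless.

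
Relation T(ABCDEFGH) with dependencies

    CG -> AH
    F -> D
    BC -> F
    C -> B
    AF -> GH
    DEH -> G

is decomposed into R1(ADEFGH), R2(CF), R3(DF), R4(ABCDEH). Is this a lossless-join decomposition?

Chase test. Columns are ABCDEFGH; row i has aⱼ where attribute j ∈ Ri, else bᵢⱼ.
Initial tableau (one row per fragment):
  row 1: a1 b12 b13 a4 a5 a6 a7 a8
  row 2: b21 b22 a3 b24 b25 a6 b27 b28
  row 3: b31 b32 b33 a4 b35 a6 b37 b38
  row 4: a1 a2 a3 a4 a5 b46 b47 a8
Rows 1 and 2 agree on F; apply F→D and equate their D entries.
Rows 2 and 4 agree on C; apply C→B and equate their B entries.
Rows 1 and 4 agree on DEH; apply DEH→G and equate their G entries.
Rows 2 and 4 agree on BC; apply BC→F and equate their F entries.
Row 4 is now all distinguished symbols — the join is lossless.

Yes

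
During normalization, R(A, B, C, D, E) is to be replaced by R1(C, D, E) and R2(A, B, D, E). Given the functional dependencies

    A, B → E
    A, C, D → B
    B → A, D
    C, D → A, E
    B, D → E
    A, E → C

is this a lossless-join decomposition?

No

Common attributes: R1 ∩ R2 = {D, E}.
No dependency enlarges {D, E}, so (D, E)⁺ = {D, E}.
The closure contains neither all of R1 = {C, D, E} nor all of R2 = {A, B, D, E}, so the common attributes are not a superkey of either fragment. The join is lossy.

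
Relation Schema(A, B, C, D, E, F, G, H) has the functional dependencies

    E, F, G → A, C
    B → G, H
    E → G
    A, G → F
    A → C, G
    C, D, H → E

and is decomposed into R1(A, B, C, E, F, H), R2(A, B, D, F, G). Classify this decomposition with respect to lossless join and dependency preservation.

lossy and not dependency-preserving

Lossless test: (A, B, F)⁺ = {A, B, C, F, G, H}, which is a superkey of neither fragment — lossy.
Dependency preservation: the restricted closure of {E} across the fragments never reaches {G}, so E → G cannot be enforced without a join — not preserved.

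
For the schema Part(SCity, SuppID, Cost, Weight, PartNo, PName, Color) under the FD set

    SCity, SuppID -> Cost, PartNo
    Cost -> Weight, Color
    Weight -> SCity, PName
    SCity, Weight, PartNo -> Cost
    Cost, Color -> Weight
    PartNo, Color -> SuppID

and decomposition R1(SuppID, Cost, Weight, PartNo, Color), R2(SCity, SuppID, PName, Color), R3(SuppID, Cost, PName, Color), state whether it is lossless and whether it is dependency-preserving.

Lossless test (chase): Rows 1 and 3 agree on Cost; apply Cost→Weight, Color and equate their Weight, Color entries. Rows 1 and 3 agree on Weight; apply Weight→SCity, PName and equate their SCity, PName entries. Rows 1 and 3 agree on SCity, SuppID; apply SCity, SuppID→Cost, PartNo and equate their Cost, PartNo entries. No row becomes fully distinguished — the join is lossy.
Dependency preservation: the restricted closure of {SCity, SuppID} across the fragments never reaches {Cost, PartNo}, so SCity, SuppID → Cost, PartNo cannot be enforced without a join — not preserved.

lossy and not dependency-preserving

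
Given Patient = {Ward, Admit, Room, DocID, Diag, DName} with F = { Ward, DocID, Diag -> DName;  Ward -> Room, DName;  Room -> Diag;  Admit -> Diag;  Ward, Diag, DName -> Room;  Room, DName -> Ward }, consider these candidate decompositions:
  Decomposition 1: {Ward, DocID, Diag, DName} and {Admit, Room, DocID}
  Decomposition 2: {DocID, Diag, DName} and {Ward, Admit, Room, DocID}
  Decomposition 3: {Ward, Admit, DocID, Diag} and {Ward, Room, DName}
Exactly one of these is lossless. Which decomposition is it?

Decomposition 1: common = {DocID}, closure = {DocID} → lossy.
Decomposition 2: common = {DocID}, closure = {DocID} → lossy.
Decomposition 3: common = {Ward}, closure = {Ward, Room, Diag, DName} → lossless.

Decomposition 3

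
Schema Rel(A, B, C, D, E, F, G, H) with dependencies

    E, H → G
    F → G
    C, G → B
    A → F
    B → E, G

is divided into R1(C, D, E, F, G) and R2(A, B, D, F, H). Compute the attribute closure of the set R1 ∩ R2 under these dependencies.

R1 ∩ R2 = {D, F}.
F → G applies, adding G
Closure: {D, F, G}.

D, F, G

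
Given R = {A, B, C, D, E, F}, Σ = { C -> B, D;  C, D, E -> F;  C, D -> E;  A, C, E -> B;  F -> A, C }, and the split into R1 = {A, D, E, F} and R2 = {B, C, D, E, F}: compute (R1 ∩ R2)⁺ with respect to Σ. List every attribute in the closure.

R1 ∩ R2 = {D, E, F}.
F → A, C applies, adding A, C
C → B, D applies, adding B
Closure: {A, B, C, D, E, F}.

A, B, C, D, E, F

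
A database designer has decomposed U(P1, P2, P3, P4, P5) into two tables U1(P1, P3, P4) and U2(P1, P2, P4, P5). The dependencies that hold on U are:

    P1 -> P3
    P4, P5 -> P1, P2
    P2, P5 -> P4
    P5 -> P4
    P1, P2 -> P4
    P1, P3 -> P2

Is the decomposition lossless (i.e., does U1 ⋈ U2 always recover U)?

Common attributes: U1 ∩ U2 = {P1, P4}.
Closure of {P1, P4}: P1 → P3 applies, adding P3; P1, P3 → P2 applies, adding P2. So (P1, P4)⁺ = {P1, P2, P3, P4}.
This closure contains every attribute of U1, so U1 ∩ U2 → U1. The join is lossless.

Yes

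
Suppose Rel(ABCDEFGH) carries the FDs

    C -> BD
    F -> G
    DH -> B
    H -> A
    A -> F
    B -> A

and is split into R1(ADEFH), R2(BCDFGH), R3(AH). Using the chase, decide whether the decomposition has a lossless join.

Chase test. Columns are ABCDEFGH; row i has aⱼ where attribute j ∈ Ri, else bᵢⱼ.
Initial tableau (one row per fragment):
  row 1: a1 b12 b13 a4 a5 a6 b17 a8
  row 2: b21 a2 a3 a4 b25 a6 a7 a8
  row 3: a1 b32 b33 b34 b35 b36 b37 a8
Rows 1 and 2 agree on F; apply F→G and equate their G entries.
Rows 1 and 2 agree on DH; apply DH→B and equate their B entries.
Rows 1 and 2 agree on H; apply H→A and equate their A entries.
Rows 1 and 3 agree on A; apply A→F and equate their F entries.
Rows 1 and 3 agree on F; apply F→G and equate their G entries.
No row becomes fully distinguished — the join is lossy.

No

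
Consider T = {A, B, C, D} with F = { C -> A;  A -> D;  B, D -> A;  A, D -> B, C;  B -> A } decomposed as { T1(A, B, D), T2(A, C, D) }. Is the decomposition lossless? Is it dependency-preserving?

lossless and dependency-preserving

Lossless test: (A, D)⁺ = {A, B, C, D}, which contains all of one fragment — lossless.
Dependency preservation: A, D → B, C is not contained in any single fragment, but the restricted closure of its left-hand side across the fragments still reaches the right-hand side; the remaining FDs each lie inside some fragment. All dependencies are preserved.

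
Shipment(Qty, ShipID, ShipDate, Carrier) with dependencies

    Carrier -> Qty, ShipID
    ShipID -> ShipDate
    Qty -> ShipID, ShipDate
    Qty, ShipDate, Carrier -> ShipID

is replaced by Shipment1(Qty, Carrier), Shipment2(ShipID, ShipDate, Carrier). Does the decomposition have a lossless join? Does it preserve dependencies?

Lossless test: (Carrier)⁺ = {Qty, ShipID, ShipDate, Carrier}, which contains all of one fragment — lossless.
Dependency preservation: the restricted closure of {Qty} across the fragments never reaches {ShipID, ShipDate}, so Qty → ShipID, ShipDate cannot be enforced without a join — not preserved.

lossless but not dependency-preserving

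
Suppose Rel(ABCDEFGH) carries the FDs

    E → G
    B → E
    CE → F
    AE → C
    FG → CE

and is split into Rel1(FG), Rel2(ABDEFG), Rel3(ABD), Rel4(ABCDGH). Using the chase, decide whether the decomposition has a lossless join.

Yes

Chase test. Columns are ABCDEFGH; row i has aⱼ where attribute j ∈ Reli, else bᵢⱼ.
Initial tableau (one row per fragment):
  row 1: b11 b12 b13 b14 b15 a6 a7 b18
  row 2: a1 a2 b23 a4 a5 a6 a7 b28
  row 3: a1 a2 b33 a4 b35 b36 b37 b38
  row 4: a1 a2 a3 a4 b45 b46 a7 a8
Rows 2 and 3 agree on B; apply B→E and equate their E entries.
Rows 2 and 4 agree on B; apply B→E and equate their E entries.
Rows 2 and 3 agree on AE; apply AE→C and equate their C entries.
Rows 2 and 4 agree on AE; apply AE→C and equate their C entries.
Rows 1 and 2 agree on FG; apply FG→CE and equate their CE entries.
Rows 1 and 3 agree on E; apply E→G and equate their G entries.
Rows 1 and 3 agree on CE; apply CE→F and equate their F entries.
Rows 1 and 4 agree on CE; apply CE→F and equate their F entries.
Row 4 is now all distinguished symbols — the join is lossless.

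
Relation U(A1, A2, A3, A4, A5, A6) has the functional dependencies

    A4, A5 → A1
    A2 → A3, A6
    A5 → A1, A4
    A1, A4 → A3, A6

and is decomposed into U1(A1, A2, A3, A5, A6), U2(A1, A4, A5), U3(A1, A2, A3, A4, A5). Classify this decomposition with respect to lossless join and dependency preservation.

lossless but not dependency-preserving

Lossless test (chase): Rows 1 and 3 agree on A2; apply A2→A3, A6 and equate their A3, A6 entries. Rows 1 and 2 agree on A5; apply A5→A1, A4 and equate their A1, A4 entries. Rows 1 and 2 agree on A1, A4; apply A1, A4→A3, A6 and equate their A3, A6 entries. Row 1 is now all distinguished symbols — the join is lossless.
Dependency preservation: the restricted closure of {A1, A4} across the fragments never reaches {A3, A6}, so A1, A4 → A3, A6 cannot be enforced without a join — not preserved.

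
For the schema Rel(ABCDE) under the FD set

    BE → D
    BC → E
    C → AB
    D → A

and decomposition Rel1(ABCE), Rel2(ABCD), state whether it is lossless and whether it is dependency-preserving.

Lossless test: (ABC)⁺ = {ABCDE}, which contains all of one fragment — lossless.
Dependency preservation: the restricted closure of {BE} across the fragments never reaches {D}, so BE → D cannot be enforced without a join — not preserved.

lossless but not dependency-preserving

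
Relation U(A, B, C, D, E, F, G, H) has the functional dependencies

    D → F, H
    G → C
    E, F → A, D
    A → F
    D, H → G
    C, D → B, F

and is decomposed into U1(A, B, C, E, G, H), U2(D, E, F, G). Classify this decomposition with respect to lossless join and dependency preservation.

Lossless test: (E, G)⁺ = {C, E, G}, which is a superkey of neither fragment — lossy.
Dependency preservation: the restricted closure of {D} across the fragments never reaches {F, H}, so D → F, H cannot be enforced without a join — not preserved.

lossy and not dependency-preserving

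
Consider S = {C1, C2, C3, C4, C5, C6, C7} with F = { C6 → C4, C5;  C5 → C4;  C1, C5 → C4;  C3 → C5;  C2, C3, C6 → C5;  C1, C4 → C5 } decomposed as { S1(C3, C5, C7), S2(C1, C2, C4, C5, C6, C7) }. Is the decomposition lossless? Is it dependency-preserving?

lossy but dependency-preserving

Lossless test: (C5, C7)⁺ = {C4, C5, C7}, which is a superkey of neither fragment — lossy.
Dependency preservation: C2, C3, C6 → C5 is not contained in any single fragment, but the restricted closure of its left-hand side across the fragments still reaches the right-hand side; the remaining FDs each lie inside some fragment. All dependencies are preserved.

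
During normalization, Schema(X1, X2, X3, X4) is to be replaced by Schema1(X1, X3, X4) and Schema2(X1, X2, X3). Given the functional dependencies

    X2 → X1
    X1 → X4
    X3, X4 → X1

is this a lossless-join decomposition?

Yes

Common attributes: Schema1 ∩ Schema2 = {X1, X3}.
Closure of {X1, X3}: X1 → X4 applies, adding X4. So (X1, X3)⁺ = {X1, X3, X4}.
This closure contains every attribute of Schema1, so Schema1 ∩ Schema2 → Schema1. The join is lossless.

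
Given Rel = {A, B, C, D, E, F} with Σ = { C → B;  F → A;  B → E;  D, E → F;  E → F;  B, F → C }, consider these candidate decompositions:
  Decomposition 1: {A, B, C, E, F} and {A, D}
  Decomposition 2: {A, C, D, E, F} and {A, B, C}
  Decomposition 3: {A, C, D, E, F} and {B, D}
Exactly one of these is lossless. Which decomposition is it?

Decomposition 2

Decomposition 1: common = {A}, closure = {A} → lossy.
Decomposition 2: common = {A, C}, closure = {A, B, C, E, F} → lossless.
Decomposition 3: common = {D}, closure = {D} → lossy.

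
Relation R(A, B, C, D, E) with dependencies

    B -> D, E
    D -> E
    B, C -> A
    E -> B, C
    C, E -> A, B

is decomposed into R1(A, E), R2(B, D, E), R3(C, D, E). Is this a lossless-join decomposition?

Chase test. Columns are A, B, C, D, E; row i has aⱼ where attribute j ∈ Ri, else bᵢⱼ.
Initial tableau (one row per fragment):
  row 1: a1 b12 b13 b14 a5
  row 2: b21 a2 b23 a4 a5
  row 3: b31 b32 a3 a4 a5
Rows 1 and 2 agree on E; apply E→B, C and equate their B, C entries.
Rows 1 and 3 agree on E; apply E→B, C and equate their B, C entries.
Rows 1 and 2 agree on C, E; apply C, E→A, B and equate their A, B entries.
Rows 1 and 3 agree on C, E; apply C, E→A, B and equate their A, B entries.
Rows 1 and 2 agree on B; apply B→D, E and equate their D, E entries.
Row 1 is now all distinguished symbols — the join is lossless.

Yes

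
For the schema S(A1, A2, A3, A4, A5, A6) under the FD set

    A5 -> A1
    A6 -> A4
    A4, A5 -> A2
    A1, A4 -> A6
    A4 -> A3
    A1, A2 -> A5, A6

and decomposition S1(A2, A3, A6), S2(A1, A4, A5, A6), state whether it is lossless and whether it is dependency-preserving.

Lossless test: (A6)⁺ = {A3, A4, A6}, which is a superkey of neither fragment — lossy.
Dependency preservation: the restricted closure of {A4, A5} across the fragments never reaches {A2}, so A4, A5 → A2 cannot be enforced without a join — not preserved.

lossy and not dependency-preserving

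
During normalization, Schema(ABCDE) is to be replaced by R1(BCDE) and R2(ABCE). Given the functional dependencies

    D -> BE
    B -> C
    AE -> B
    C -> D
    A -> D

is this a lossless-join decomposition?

Common attributes: R1 ∩ R2 = {BCE}.
Closure of {BCE}: C → D applies, adding D. So (BCE)⁺ = {BCDE}.
This closure contains every attribute of R1, so R1 ∩ R2 → R1. The join is lossless.

Yes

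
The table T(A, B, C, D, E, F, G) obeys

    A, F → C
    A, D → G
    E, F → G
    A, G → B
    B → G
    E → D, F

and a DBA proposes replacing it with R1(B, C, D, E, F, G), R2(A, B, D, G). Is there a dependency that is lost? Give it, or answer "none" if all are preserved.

Check A, F → C: no single fragment contains all of {A, C, F}, and the restricted closure of {A, F} across the fragments never reaches {C}.
A, D → G is preserved.
E, F → G is preserved.
A, G → B is preserved.
B → G is preserved.
E → D, F is preserved.

A, F → C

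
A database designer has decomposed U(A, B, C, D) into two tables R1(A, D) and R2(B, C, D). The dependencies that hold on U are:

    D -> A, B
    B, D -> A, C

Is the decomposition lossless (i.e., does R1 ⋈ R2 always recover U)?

Common attributes: R1 ∩ R2 = {D}.
Closure of {D}: D → A, B applies, adding A, B; B, D → A, C applies, adding C. So (D)⁺ = {A, B, C, D}.
This closure contains every attribute of R1, so R1 ∩ R2 → R1. The join is lossless.

Yes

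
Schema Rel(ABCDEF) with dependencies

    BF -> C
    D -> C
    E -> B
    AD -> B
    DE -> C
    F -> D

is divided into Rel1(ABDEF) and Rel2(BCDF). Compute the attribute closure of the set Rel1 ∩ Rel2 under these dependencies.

BCDF

Rel1 ∩ Rel2 = {BDF}.
BF → C applies, adding C
Closure: {BCDF}.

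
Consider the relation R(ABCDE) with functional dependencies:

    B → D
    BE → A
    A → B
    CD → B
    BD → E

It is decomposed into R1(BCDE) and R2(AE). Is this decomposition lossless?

Common attributes: R1 ∩ R2 = {E}.
No dependency enlarges {E}, so (E)⁺ = {E}.
The closure contains neither all of R1 = {BCDE} nor all of R2 = {AE}, so the common attributes are not a superkey of either fragment. The join is lossy.

No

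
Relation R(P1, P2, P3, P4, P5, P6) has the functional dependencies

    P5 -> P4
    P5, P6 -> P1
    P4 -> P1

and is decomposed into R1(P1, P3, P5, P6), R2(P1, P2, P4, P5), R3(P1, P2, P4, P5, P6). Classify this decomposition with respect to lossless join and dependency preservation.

Lossless test (chase): Rows 1 and 2 agree on P5; apply P5→P4 and equate their P4 entries. No row becomes fully distinguished — the join is lossy.
Dependency preservation: every FD's attributes lie within a single fragment, so each can be enforced locally — preserved.

lossy but dependency-preserving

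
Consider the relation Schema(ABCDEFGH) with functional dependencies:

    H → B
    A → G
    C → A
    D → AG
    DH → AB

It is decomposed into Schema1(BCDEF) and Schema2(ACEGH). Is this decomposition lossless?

No

Common attributes: Schema1 ∩ Schema2 = {CE}.
Closure of {CE}: C → A applies, adding A; A → G applies, adding G. So (CE)⁺ = {ACEG}.
The closure contains neither all of Schema1 = {BCDEF} nor all of Schema2 = {ACEGH}, so the common attributes are not a superkey of either fragment. The join is lossy.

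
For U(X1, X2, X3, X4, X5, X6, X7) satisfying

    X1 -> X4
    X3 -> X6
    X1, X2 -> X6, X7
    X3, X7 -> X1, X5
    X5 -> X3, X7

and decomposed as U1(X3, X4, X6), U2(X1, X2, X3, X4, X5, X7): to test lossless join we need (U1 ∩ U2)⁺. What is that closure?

X3, X4, X6

U1 ∩ U2 = {X3, X4}.
X3 → X6 applies, adding X6
Closure: {X3, X4, X6}.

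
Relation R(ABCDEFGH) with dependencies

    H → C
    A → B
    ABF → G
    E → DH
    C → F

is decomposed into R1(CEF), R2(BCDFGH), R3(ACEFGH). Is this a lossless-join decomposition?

Chase test. Columns are ABCDEFGH; row i has aⱼ where attribute j ∈ Ri, else bᵢⱼ.
Initial tableau (one row per fragment):
  row 1: b11 b12 a3 b14 a5 a6 b17 b18
  row 2: b21 a2 a3 a4 b25 a6 a7 a8
  row 3: a1 b32 a3 b34 a5 a6 a7 a8
Rows 1 and 3 agree on E; apply E→DH and equate their DH entries.
No row becomes fully distinguished — the join is lossy.

No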